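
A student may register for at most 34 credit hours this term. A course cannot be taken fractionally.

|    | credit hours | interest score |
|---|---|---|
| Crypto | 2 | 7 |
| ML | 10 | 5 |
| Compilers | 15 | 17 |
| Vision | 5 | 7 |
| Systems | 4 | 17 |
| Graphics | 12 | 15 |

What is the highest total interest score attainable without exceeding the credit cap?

56

This is an integer program with binary decision variables.
Allowing fractional choices, the relaxed optimum would be about 58.5, but courses are indivisible.
Crypto + Compilers + Systems + Graphics: credit hours 2 + 15 + 4 + 12 = 33 ≤ 34, interest score 7 + 17 + 17 + 15 = 56.
Crypto + ML + Vision + Systems + Graphics: credit hours 2 + 10 + 5 + 4 + 12 = 33 ≤ 34, interest score 7 + 5 + 7 + 17 + 15 = 51.
Compilers + Systems + Graphics: credit hours 15 + 4 + 12 = 31 ≤ 34, interest score 17 + 17 + 15 = 49.
Best is Crypto, Compilers, Systems, and Graphics with total interest score 56.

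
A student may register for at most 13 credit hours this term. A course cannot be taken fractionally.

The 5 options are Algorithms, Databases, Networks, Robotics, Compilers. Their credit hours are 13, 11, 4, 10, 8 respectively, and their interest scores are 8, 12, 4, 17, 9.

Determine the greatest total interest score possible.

This is a 0-1 knapsack instance.
Take Robotics: credit hours 10 ≤ 13, interest score 17.
No other feasible combination does better.

17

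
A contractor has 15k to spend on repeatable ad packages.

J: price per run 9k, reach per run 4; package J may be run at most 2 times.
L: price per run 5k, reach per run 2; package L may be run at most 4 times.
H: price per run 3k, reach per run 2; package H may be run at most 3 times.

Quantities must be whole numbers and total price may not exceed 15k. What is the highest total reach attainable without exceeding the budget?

8

Take 1×L and 3×H: price 14 ≤ 15, reach 1·2 + 3·2 = 8.
H has the best ratio (2/3) and is taken to its limit of 3; remaining capacity is filled optimally with the others.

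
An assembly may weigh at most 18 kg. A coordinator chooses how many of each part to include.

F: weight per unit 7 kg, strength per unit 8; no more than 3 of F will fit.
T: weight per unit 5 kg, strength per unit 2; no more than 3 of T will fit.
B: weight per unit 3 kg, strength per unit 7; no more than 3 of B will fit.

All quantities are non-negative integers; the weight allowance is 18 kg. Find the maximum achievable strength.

29

Take 1×F and 3×B: weight 16 ≤ 18, strength 1·8 + 3·7 = 29.
B has the best ratio (7/3) and is taken to its limit of 3; remaining capacity is filled optimally with the others.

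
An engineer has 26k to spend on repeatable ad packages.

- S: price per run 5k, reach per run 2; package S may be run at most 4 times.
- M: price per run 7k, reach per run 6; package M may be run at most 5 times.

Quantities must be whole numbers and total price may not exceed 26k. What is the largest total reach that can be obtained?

20

M has the best ratio (6/7); taking only M gives at most 3×6 = 18 (stopped by the price limit).
Mixing does better — 1×S and 3×M: price 26 ≤ 26, reach 1·2 + 3·6 = 20.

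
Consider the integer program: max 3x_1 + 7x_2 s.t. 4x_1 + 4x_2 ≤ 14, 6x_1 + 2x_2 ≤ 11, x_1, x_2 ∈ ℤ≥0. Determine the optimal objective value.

21

(x_1,x_2)=(0,3): 4·0+4·3=12≤14, 6·0+2·3=6≤11, objective 21.
(x_1,x_2)=(1,2): 4·1+4·2=12≤14, 6·1+2·2=10≤11, objective 17.
The best lattice point is (0,3), giving 21.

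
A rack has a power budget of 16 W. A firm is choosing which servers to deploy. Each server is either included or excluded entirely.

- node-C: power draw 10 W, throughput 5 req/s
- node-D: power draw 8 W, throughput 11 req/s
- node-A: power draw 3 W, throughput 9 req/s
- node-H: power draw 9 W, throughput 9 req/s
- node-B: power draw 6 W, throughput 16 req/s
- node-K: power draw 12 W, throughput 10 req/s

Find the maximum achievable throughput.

Take node-D and node-B: power draw 8 + 6 = 14 ≤ 16, throughput 11 + 16 = 27.
No other feasible combination does better.

27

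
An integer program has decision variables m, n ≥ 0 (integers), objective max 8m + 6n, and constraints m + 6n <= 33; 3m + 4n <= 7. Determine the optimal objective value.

16

(m,n)=(2,0): 1·2+6·0=2≤33, 3·2+4·0=6≤7, objective 16.
(m,n)=(1,1): 1·1+6·1=7≤33, 3·1+4·1=7≤7, objective 14.
(m,n)=(1,0): 1·1+6·0=1≤33, 3·1+4·0=3≤7, objective 8.
Maximum is 16 at (m,n)=(2,0).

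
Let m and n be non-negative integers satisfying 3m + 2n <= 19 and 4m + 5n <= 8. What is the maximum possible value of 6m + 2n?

(m,n)=(2,0): 3·2+2·0=6≤19, 4·2+5·0=8≤8, objective 12.
(m,n)=(1,0): 3·1+2·0=3≤19, 4·1+5·0=4≤8, objective 6.
No feasible integer point exceeds 12.

12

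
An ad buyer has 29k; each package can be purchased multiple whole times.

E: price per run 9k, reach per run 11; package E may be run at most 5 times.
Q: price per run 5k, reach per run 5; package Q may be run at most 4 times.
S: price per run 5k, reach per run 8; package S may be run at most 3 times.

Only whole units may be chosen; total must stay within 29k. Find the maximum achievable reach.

40

This is a bounded integer knapsack.
S has the best ratio (8/5); taking only S gives at most 3×8 = 24 (stopped by the supply cap of 3).
Mixing does better — 1×E, 1×Q, and 3×S: price 29 ≤ 29, reach 1·11 + 1·5 + 3·8 = 40.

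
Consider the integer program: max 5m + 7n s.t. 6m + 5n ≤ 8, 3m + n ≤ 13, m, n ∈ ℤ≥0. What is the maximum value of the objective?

7

Relaxing integrality, the LP optimum is 11.20 at (m,n) = (0, 1.6), which is not an integer point.
(m,n)=(0,1): 6·0+5·1=5≤8, 3·0+1·1=1≤13, objective 7.
(m,n)=(1,0): 6·1+5·0=6≤8, 3·1+1·0=3≤13, objective 5.
(m,n)=(0,0): 6·0+5·0=0≤8, 3·0+1·0=0≤13, objective 0.
Maximum is 7 at (m,n)=(0,1).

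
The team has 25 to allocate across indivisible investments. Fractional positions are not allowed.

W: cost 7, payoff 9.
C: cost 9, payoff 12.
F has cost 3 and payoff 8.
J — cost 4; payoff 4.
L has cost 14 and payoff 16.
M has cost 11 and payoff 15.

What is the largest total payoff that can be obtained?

W + C + F + J: cost 7 + 9 + 3 + 4 = 23 ≤ 25, payoff 9 + 12 + 8 + 4 = 33.
C + F + M: cost 9 + 3 + 11 = 23 ≤ 25, payoff 12 + 8 + 15 = 35.
W + F + J + M: cost 7 + 3 + 4 + 11 = 25 ≤ 25, payoff 9 + 8 + 4 + 15 = 36.
Best is W, F, J, and M with total payoff 36.

36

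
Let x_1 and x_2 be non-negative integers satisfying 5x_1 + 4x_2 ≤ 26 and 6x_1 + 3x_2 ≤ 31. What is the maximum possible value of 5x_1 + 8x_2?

Relaxing integrality, the LP optimum is 52.00 at (x_1,x_2) = (0, 6.5), which is not an integer point.
(x_1,x_2)=(0,6): 5·0+4·6=24≤26, 6·0+3·6=18≤31, objective 48.
(x_1,x_2)=(1,5): 5·1+4·5=25≤26, 6·1+3·5=21≤31, objective 45.
(x_1,x_2)=(0,5): 5·0+4·5=20≤26, 6·0+3·5=15≤31, objective 40.
The best lattice point is (0,6), giving 48.

48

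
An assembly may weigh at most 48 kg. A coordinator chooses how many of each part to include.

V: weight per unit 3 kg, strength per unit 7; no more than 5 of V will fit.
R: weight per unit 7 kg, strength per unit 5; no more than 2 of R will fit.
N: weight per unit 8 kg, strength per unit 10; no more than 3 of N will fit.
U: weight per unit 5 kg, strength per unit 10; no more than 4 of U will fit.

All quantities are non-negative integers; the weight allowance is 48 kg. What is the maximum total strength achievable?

Take 4×V, 2×N, and 4×U: weight 48 ≤ 48, strength 4·7 + 2·10 + 4·10 = 88.
No other integer combination yields more.

88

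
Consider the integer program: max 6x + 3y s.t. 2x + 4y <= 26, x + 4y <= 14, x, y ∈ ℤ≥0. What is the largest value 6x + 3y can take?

(x,y)=(13,0): 2·13+4·0=26≤26, 1·13+4·0=13≤14, objective 78.
(x,y)=(12,0): 2·12+4·0=24≤26, 1·12+4·0=12≤14, objective 72.
Maximum is 78 at (x,y)=(13,0).

78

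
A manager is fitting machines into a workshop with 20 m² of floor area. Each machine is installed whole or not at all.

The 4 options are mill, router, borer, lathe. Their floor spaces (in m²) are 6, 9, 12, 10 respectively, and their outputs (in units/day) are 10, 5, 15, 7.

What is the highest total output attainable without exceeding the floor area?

25

Allowing fractional choices, the relaxed optimum would be about 26.4, but machines are indivisible.
mill + borer: floor space 6 + 12 = 18 ≤ 20, output 10 + 15 = 25.
borer: floor space 12 ≤ 20, output 15.
mill + lathe: floor space 6 + 10 = 16 ≤ 20, output 10 + 7 = 17.
Best is mill and borer with total output 25.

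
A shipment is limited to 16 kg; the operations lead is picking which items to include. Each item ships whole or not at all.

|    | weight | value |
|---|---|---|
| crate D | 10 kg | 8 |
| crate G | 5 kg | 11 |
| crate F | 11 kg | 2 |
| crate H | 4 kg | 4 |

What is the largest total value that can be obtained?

crate G + crate H: weight 5 + 4 = 9 ≤ 16, value 11 + 4 = 15.
crate D + crate G: weight 10 + 5 = 15 ≤ 16, value 8 + 11 = 19.
crate G + crate F: weight 5 + 11 = 16 ≤ 16, value 11 + 2 = 13.
Best is crate D and crate G with total value 19.

19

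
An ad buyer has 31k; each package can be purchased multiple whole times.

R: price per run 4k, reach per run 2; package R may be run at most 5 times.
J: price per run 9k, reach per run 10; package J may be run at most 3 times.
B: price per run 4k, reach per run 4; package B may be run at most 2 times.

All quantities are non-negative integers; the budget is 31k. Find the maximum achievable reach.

34

This is a bounded integer knapsack.
J has the best ratio (10/9); taking only J gives at most 3×10 = 30 (stopped by the price limit).
Mixing does better — 3×J and 1×B: price 31 ≤ 31, reach 3·10 + 1·4 = 34.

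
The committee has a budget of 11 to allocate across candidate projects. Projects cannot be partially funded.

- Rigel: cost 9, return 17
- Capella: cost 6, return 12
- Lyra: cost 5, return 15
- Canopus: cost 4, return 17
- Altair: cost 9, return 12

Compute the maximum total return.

Take Lyra and Canopus: cost 5 + 4 = 9 ≤ 11, return 15 + 17 = 32.
No other feasible combination does better.

32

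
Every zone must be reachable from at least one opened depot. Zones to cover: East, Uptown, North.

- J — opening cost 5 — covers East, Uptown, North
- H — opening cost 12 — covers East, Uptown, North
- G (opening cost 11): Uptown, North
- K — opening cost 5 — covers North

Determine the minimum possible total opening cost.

J alone covers East, Uptown, North — every zone.
Total opening cost: 5.
No cover costs less than 5.

5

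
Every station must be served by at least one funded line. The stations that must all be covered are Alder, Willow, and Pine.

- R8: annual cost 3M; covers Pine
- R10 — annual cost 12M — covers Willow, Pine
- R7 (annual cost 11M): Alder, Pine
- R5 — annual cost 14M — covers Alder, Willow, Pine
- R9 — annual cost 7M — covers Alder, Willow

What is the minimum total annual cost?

10

This is an integer covering problem.
Choose R8 and R9: together they cover Alder, Willow, Pine — every station.
Total annual cost: 3 + 7 = 10.
No cover costs less than 10.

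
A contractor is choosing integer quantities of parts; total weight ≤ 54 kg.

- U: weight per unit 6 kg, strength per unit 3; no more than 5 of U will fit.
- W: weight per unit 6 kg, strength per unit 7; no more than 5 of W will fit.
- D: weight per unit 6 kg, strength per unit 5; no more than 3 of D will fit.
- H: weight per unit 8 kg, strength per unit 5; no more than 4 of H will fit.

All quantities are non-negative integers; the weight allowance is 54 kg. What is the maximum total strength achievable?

53

This is a bounded integer knapsack.
2×U, 5×W, and 2×D: weight 54 ≤ 54, strength 2·3 + 5·7 + 2·5 = 51.
1×U, 5×W, and 3×D: weight 54 ≤ 54, strength 1·3 + 5·7 + 3·5 = 53.
Best is 53.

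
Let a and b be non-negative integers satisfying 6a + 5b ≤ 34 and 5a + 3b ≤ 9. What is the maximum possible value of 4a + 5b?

(a,b)=(0,3): 6·0+5·3=15≤34, 5·0+3·3=9≤9, objective 15.
(a,b)=(0,2): 6·0+5·2=10≤34, 5·0+3·2=6≤9, objective 10.
No feasible integer point exceeds 15.

15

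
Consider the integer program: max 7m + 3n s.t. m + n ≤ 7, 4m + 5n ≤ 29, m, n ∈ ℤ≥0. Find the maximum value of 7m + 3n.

49

(m,n)=(7,0): 1·7+1·0=7≤7, 4·7+5·0=28≤29, objective 49.
(m,n)=(6,1): 1·6+1·1=7≤7, 4·6+5·1=29≤29, objective 45.
(m,n)=(6,0): 1·6+1·0=6≤7, 4·6+5·0=24≤29, objective 42.
The best lattice point is (7,0), giving 49.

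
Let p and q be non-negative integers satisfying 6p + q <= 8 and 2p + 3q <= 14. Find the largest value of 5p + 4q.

(p,q)=(0,4): 6·0+1·4=4≤8, 2·0+3·4=12≤14, objective 16.
(p,q)=(0,3): 6·0+1·3=3≤8, 2·0+3·3=9≤14, objective 12.
No feasible integer point exceeds 16.

16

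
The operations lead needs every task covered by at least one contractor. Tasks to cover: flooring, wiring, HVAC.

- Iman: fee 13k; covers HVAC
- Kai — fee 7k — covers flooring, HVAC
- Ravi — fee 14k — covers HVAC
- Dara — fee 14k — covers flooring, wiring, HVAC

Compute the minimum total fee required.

14

The greedy cost-per-new-task heuristic would pick Kai and Dara for 21, but a cheaper cover exists.
Dara alone covers flooring, wiring, HVAC — every task.
Total fee: 14.
No cover costs less than 14.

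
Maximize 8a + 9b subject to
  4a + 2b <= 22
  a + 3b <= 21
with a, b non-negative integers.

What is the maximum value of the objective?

Relaxing integrality, the LP optimum is 75.00 at (a,b) = (2.4, 6.2), which is not an integer point.
(a,b)=(2,6): 4·2+2·6=20≤22, 1·2+3·6=20≤21, objective 70.
(a,b)=(3,5): 4·3+2·5=22≤22, 1·3+3·5=18≤21, objective 69.
(a,b)=(1,6): 4·1+2·6=16≤22, 1·1+3·6=19≤21, objective 62.
Maximum is 70 at (a,b)=(2,6).

70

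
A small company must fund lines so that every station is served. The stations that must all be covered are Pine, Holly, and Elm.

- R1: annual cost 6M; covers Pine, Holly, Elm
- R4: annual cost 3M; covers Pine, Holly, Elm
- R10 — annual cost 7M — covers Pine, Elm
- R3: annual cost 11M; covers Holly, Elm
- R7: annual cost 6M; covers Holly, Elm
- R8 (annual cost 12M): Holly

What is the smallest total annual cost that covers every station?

This is a weighted set-cover instance.
R4 alone covers Pine, Holly, Elm — every station.
Total annual cost: 3.

3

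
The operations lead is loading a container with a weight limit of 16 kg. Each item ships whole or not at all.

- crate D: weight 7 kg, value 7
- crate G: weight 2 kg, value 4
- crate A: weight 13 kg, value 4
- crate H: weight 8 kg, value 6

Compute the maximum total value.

crate G + crate H: weight 2 + 8 = 10 ≤ 16, value 4 + 6 = 10.
crate D + crate H: weight 7 + 8 = 15 ≤ 16, value 7 + 6 = 13.
crate D + crate G: weight 7 + 2 = 9 ≤ 16, value 7 + 4 = 11.
Best is crate D and crate H with total value 13.

13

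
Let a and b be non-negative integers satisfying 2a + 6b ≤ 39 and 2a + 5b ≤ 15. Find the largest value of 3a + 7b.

22

(a,b)=(5,1): 2·5+6·1=16≤39, 2·5+5·1=15≤15, objective 22.
(a,b)=(7,0): 2·7+6·0=14≤39, 2·7+5·0=14≤15, objective 21.
(a,b)=(4,1): 2·4+6·1=14≤39, 2·4+5·1=13≤15, objective 19.
Maximum is 22 at (a,b)=(5,1).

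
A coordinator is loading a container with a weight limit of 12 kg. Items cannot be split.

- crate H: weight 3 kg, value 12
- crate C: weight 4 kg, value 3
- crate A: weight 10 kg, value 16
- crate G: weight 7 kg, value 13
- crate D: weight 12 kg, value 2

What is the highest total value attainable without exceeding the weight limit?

25

This is a 0-1 knapsack instance.
Take crate H and crate G: weight 3 + 7 = 10 ≤ 12, value 12 + 13 = 25.
No other feasible combination does better.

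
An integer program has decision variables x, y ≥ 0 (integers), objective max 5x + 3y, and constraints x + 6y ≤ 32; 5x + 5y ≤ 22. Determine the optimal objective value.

20

Relaxing integrality, the LP optimum is 22.00 at (x,y) = (4.4, 0), which is not an integer point.
(x,y)=(4,0): 1·4+6·0=4≤32, 5·4+5·0=20≤22, objective 20.
(x,y)=(3,1): 1·3+6·1=9≤32, 5·3+5·1=20≤22, objective 18.
(x,y)=(3,0): 1·3+6·0=3≤32, 5·3+5·0=15≤22, objective 15.
Maximum is 20 at (x,y)=(4,0).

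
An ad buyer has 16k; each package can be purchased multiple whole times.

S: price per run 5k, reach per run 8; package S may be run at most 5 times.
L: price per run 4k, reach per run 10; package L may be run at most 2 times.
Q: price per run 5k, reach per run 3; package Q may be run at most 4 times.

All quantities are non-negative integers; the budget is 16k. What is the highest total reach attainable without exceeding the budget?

L has the best ratio (10/4); taking only L gives at most 2×10 = 20 (stopped by the supply cap of 2).
Mixing does better — 1×S and 2×L: price 13 ≤ 16, reach 1·8 + 2·10 = 28.

28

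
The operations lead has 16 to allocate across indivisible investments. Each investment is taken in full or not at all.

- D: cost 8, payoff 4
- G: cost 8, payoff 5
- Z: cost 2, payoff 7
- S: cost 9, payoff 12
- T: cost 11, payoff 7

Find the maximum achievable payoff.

19

This is a 0-1 knapsack instance.
Allowing fractional choices, the relaxed optimum would be about 22.2, but investments are indivisible.
S: cost 9 ≤ 16, payoff 12.
Z + S: cost 2 + 9 = 11 ≤ 16, payoff 7 + 12 = 19.
Z + T: cost 2 + 11 = 13 ≤ 16, payoff 7 + 7 = 14.
Best is Z and S with total payoff 19.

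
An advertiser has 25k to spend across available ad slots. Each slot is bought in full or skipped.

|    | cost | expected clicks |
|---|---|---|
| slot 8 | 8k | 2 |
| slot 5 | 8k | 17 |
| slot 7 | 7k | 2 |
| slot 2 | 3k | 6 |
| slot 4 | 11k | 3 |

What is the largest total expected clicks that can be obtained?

26

Allowing fractional choices, the relaxed optimum would be about 26.9, but ad slots are indivisible.
slot 5 + slot 2 + slot 4: cost 8 + 3 + 11 = 22 ≤ 25, expected clicks 17 + 6 + 3 = 26.
slot 8 + slot 5 + slot 2: cost 8 + 8 + 3 = 19 ≤ 25, expected clicks 2 + 17 + 6 = 25.
slot 5 + slot 7 + slot 2: cost 8 + 7 + 3 = 18 ≤ 25, expected clicks 17 + 2 + 6 = 25.
Best is slot 5, slot 2, and slot 4 with total expected clicks 26.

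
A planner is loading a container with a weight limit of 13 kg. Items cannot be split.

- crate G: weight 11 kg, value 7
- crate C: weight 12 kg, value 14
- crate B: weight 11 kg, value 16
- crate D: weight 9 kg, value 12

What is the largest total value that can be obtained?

16

Allowing fractional choices, the relaxed optimum would be about 18.7, but items are indivisible.
crate B: weight 11 ≤ 13, value 16.
crate D: weight 9 ≤ 13, value 12.
crate C: weight 12 ≤ 13, value 14.
Best is crate B with total value 16.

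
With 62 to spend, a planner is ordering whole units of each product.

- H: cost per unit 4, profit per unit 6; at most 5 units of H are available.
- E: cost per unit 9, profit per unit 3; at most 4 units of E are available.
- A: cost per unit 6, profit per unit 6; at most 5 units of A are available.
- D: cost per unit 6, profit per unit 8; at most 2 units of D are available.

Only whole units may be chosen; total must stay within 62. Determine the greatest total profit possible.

This is a bounded integer knapsack.
5×H, 5×A, and 2×D: cost 62 ≤ 62, profit 5·6 + 5·6 + 2·8 = 76.
4×H, 5×A, and 2×D: cost 58 ≤ 62, profit 4·6 + 5·6 + 2·8 = 70.
Best is 76.

76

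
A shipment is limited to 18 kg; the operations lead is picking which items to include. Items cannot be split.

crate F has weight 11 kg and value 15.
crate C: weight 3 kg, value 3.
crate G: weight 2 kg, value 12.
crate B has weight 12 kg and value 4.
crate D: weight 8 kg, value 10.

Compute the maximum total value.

This is a 0-1 knapsack instance.
Take crate F, crate C, and crate G: weight 11 + 3 + 2 = 16 ≤ 18, value 15 + 3 + 12 = 30.
No other feasible combination does better.

30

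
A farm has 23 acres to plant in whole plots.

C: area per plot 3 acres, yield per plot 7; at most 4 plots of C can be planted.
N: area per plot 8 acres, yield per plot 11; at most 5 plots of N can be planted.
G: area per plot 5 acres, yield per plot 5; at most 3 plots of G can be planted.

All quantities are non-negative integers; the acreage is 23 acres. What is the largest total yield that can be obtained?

This is a bounded integer knapsack.
C has the best ratio (7/3); taking only C gives at most 4×7 = 28 (stopped by the supply cap of 4).
Mixing does better — 4×C and 1×N: area 20 ≤ 23, yield 4·7 + 1·11 = 39.

39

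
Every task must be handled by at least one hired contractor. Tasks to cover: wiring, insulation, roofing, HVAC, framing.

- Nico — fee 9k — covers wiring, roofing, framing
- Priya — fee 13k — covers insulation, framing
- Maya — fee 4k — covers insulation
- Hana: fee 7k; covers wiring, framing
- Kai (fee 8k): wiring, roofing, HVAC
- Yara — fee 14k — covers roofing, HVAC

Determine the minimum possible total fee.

19

Choose Maya, Hana, and Kai: together they cover wiring, insulation, roofing, HVAC, framing — every task.
Total fee: 4 + 7 + 8 = 19.
No cover costs less than 19.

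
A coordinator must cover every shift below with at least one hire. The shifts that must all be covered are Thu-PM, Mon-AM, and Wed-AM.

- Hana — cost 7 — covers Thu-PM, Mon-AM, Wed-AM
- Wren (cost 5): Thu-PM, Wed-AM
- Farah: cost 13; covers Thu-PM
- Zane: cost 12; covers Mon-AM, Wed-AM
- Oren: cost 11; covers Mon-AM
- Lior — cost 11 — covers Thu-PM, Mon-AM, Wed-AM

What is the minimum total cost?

7

Hana alone covers Thu-PM, Mon-AM, Wed-AM — every shift.
Total cost: 7.
No cover costs less than 7.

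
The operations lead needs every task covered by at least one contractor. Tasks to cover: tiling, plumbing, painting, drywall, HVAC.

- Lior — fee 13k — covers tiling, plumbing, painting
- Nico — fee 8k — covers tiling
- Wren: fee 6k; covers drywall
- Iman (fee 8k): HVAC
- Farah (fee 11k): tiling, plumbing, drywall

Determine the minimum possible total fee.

27

This is a weighted set-cover instance.
The greedy cost-per-new-task heuristic would pick Farah, Iman, and Lior for 32, but a cheaper cover exists.
Choose Lior, Wren, and Iman: together they cover tiling, plumbing, painting, drywall, HVAC — every task.
Total fee: 13 + 6 + 8 = 27.
No cover costs less than 27.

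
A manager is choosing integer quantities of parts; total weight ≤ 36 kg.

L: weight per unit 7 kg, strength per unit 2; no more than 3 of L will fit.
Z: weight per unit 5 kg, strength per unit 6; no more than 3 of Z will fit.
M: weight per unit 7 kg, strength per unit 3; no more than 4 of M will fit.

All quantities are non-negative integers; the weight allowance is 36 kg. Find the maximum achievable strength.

27

Take 3×Z and 3×M: weight 36 ≤ 36, strength 3·6 + 3·3 = 27.
Z has the best ratio (6/5) and is taken to its limit of 3; remaining capacity is filled optimally with the others.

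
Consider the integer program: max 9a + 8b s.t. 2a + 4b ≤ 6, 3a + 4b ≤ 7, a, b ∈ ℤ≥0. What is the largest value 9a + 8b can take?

The continuous relaxation peaks at (2.33, 0) with value 21.00; rounding to a feasible lattice point costs some objective.
(a,b)=(2,0): 2·2+4·0=4≤6, 3·2+4·0=6≤7, objective 18.
(a,b)=(1,1): 2·1+4·1=6≤6, 3·1+4·1=7≤7, objective 17.
(a,b)=(1,0): 2·1+4·0=2≤6, 3·1+4·0=3≤7, objective 9.
Maximum is 18 at (a,b)=(2,0).

18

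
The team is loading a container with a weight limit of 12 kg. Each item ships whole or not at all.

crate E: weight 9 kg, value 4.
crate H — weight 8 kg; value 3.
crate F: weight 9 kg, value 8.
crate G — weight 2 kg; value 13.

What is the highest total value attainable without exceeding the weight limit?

Allowing fractional choices, the relaxed optimum would be about 21.4, but items are indivisible.
crate E + crate G: weight 9 + 2 = 11 ≤ 12, value 4 + 13 = 17.
crate F + crate G: weight 9 + 2 = 11 ≤ 12, value 8 + 13 = 21.
Best is crate F and crate G with total value 21.

21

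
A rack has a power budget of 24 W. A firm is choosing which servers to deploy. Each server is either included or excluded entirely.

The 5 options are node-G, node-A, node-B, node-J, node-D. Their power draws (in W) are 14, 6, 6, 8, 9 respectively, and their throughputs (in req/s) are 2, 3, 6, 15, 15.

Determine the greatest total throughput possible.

This is an integer program with binary decision variables.
Allowing fractional choices, the relaxed optimum would be about 36.5, but servers are indivisible.
node-B + node-J + node-D: power draw 6 + 8 + 9 = 23 ≤ 24, throughput 6 + 15 + 15 = 36.
node-A + node-J + node-D: power draw 6 + 8 + 9 = 23 ≤ 24, throughput 3 + 15 + 15 = 33.
Best is node-B, node-J, and node-D with total throughput 36.

36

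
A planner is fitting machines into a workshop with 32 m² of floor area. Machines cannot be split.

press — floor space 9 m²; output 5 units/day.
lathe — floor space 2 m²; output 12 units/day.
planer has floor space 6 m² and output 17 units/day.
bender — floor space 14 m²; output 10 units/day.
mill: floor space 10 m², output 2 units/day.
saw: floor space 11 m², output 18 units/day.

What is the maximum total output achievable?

52

This is a 0-1 knapsack instance.
press + lathe + planer + saw: floor space 9 + 2 + 6 + 11 = 28 ≤ 32, output 5 + 12 + 17 + 18 = 52.
lathe + planer + mill + saw: floor space 2 + 6 + 10 + 11 = 29 ≤ 32, output 12 + 17 + 2 + 18 = 49.
Best is press, lathe, planer, and saw with total output 52.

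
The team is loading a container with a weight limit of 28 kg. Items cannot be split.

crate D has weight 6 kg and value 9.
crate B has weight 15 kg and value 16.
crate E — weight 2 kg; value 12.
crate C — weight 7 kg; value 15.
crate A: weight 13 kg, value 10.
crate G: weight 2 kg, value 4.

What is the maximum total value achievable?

This is a 0-1 knapsack instance.
Allowing fractional choices, the relaxed optimum would be about 51.7, but items are indivisible.
crate B + crate E + crate C: weight 15 + 2 + 7 = 24 ≤ 28, value 16 + 12 + 15 = 43.
crate B + crate E + crate C + crate G: weight 15 + 2 + 7 + 2 = 26 ≤ 28, value 16 + 12 + 15 + 4 = 47.
crate D + crate E + crate C + crate A: weight 6 + 2 + 7 + 13 = 28 ≤ 28, value 9 + 12 + 15 + 10 = 46.
Best is crate B, crate E, crate C, and crate G with total value 47.

47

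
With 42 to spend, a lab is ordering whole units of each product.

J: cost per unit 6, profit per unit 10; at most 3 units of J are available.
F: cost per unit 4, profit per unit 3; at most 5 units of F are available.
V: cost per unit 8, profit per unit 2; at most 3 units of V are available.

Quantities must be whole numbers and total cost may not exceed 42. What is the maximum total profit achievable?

45

This is a bounded integer knapsack.
J has the best ratio (10/6); taking only J gives at most 3×10 = 30 (stopped by the supply cap of 3).
Mixing does better — 3×J and 5×F: cost 38 ≤ 42, profit 3·10 + 5·3 = 45.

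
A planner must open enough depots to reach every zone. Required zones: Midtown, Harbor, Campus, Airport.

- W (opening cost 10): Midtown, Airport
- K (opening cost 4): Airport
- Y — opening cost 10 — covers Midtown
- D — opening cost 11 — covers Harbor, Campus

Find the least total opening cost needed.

21

The greedy cost-per-new-zone heuristic would pick K, D, and W for 25, but a cheaper cover exists.
Choose W and D: together they cover Midtown, Harbor, Campus, Airport — every zone.
Total opening cost: 10 + 11 = 21.
No cover costs less than 21.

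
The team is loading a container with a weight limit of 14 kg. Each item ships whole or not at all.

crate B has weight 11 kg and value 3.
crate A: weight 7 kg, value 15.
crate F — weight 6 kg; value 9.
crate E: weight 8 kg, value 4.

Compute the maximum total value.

Treat it as a binary knapsack problem.
crate A: weight 7 ≤ 14, value 15.
crate A + crate F: weight 7 + 6 = 13 ≤ 14, value 15 + 9 = 24.
Best is crate A and crate F with total value 24.

24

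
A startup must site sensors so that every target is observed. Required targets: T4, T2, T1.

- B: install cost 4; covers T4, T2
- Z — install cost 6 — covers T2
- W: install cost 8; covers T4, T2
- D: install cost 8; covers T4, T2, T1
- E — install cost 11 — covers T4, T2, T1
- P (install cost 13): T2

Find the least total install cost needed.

8

This is an integer covering problem.
D alone covers T4, T2, T1 — every target.
Total install cost: 8.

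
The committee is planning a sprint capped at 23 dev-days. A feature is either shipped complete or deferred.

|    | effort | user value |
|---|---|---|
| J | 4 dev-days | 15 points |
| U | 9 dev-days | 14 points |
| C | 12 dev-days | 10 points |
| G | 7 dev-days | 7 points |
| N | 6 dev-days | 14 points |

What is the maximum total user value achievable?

Allowing fractional choices, the relaxed optimum would be about 47.0, but features are indivisible.
J + U + N: effort 4 + 9 + 6 = 19 ≤ 23, user value 15 + 14 + 14 = 43.
J + G + N: effort 4 + 7 + 6 = 17 ≤ 23, user value 15 + 7 + 14 = 36.
J + C + N: effort 4 + 12 + 6 = 22 ≤ 23, user value 15 + 10 + 14 = 39.
Best is J, U, and N with total user value 43.

43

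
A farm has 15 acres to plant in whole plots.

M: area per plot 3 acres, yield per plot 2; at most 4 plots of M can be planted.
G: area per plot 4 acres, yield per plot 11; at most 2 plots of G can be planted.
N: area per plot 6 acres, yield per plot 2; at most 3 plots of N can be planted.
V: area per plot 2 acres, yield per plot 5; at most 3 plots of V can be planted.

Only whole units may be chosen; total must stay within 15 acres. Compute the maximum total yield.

Take 2×G and 3×V: area 14 ≤ 15, yield 2·11 + 3·5 = 37.
G has the best ratio (11/4) and is taken to its limit of 2; remaining capacity is filled optimally with the others.

37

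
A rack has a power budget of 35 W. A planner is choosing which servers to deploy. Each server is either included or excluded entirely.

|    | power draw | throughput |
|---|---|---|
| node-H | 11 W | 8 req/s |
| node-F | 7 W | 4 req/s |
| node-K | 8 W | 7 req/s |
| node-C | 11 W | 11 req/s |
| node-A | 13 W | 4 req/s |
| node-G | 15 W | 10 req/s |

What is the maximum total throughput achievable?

28

Allowing fractional choices, the relaxed optimum would be about 29.3, but servers are indivisible.
node-K + node-C + node-G: power draw 8 + 11 + 15 = 34 ≤ 35, throughput 7 + 11 + 10 = 28.
node-H + node-K + node-C: power draw 11 + 8 + 11 = 30 ≤ 35, throughput 8 + 7 + 11 = 26.
Best is node-K, node-C, and node-G with total throughput 28.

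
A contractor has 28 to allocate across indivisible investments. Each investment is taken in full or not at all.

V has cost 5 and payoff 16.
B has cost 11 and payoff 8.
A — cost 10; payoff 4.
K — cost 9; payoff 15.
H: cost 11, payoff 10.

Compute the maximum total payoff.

V + K + H: cost 5 + 9 + 11 = 25 ≤ 28, payoff 16 + 15 + 10 = 41.
V + B + K: cost 5 + 11 + 9 = 25 ≤ 28, payoff 16 + 8 + 15 = 39.
Best is V, K, and H with total payoff 41.

41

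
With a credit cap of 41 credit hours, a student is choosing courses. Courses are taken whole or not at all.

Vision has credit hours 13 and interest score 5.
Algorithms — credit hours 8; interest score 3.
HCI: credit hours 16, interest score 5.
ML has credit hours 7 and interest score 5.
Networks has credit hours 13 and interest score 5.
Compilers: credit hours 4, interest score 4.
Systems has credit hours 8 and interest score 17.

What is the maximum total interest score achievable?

Vision + ML + Networks + Systems: credit hours 13 + 7 + 13 + 8 = 41 ≤ 41, interest score 5 + 5 + 5 + 17 = 32.
Algorithms + ML + Networks + Compilers + Systems: credit hours 8 + 7 + 13 + 4 + 8 = 40 ≤ 41, interest score 3 + 5 + 5 + 4 + 17 = 34.
Vision + Algorithms + ML + Compilers + Systems: credit hours 13 + 8 + 7 + 4 + 8 = 40 ≤ 41, interest score 5 + 3 + 5 + 4 + 17 = 34.
The maximum interest score is 34; one optimal choice is Vision, Algorithms, ML, Compilers, and Systems.

34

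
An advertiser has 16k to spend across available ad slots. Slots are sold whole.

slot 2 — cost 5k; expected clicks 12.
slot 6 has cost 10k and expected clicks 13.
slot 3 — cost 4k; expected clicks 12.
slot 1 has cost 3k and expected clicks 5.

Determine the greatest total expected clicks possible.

slot 2 + slot 3 + slot 1: cost 5 + 4 + 3 = 12 ≤ 16, expected clicks 12 + 12 + 5 = 29.
slot 6 + slot 3: cost 10 + 4 = 14 ≤ 16, expected clicks 13 + 12 = 25.
Best is slot 2, slot 3, and slot 1 with total expected clicks 29.

29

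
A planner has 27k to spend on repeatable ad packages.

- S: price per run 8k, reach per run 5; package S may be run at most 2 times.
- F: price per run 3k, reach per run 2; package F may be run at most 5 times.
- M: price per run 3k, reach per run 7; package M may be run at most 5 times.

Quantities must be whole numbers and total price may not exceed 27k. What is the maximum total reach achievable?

43

M has the best ratio (7/3); taking only M gives at most 5×7 = 35 (stopped by the supply cap of 5).
Mixing does better — 4×F and 5×M: price 27 ≤ 27, reach 4·2 + 5·7 = 43.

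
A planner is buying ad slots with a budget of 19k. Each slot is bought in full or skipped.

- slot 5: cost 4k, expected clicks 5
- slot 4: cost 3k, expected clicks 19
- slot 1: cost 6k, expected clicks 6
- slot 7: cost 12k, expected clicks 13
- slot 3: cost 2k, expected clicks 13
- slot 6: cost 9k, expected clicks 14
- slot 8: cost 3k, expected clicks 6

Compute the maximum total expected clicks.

52

slot 5 + slot 4 + slot 1 + slot 3 + slot 8: cost 4 + 3 + 6 + 2 + 3 = 18 ≤ 19, expected clicks 5 + 19 + 6 + 13 + 6 = 49.
slot 5 + slot 4 + slot 3 + slot 6: cost 4 + 3 + 2 + 9 = 18 ≤ 19, expected clicks 5 + 19 + 13 + 14 = 51.
slot 4 + slot 3 + slot 6 + slot 8: cost 3 + 2 + 9 + 3 = 17 ≤ 19, expected clicks 19 + 13 + 14 + 6 = 52.
Best is slot 4, slot 3, slot 6, and slot 8 with total expected clicks 52.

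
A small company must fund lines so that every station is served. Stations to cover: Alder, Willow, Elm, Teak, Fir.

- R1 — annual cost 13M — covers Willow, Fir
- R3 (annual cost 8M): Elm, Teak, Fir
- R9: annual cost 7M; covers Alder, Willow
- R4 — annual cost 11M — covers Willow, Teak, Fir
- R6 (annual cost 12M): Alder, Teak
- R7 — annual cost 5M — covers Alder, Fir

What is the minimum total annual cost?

The greedy cost-per-new-station heuristic would pick R7, R3, and R9 for 20, but a cheaper cover exists.
Choose R3 and R9: together they cover Alder, Willow, Elm, Teak, Fir — every station.
Total annual cost: 8 + 7 = 15.
No cover costs less than 15.

15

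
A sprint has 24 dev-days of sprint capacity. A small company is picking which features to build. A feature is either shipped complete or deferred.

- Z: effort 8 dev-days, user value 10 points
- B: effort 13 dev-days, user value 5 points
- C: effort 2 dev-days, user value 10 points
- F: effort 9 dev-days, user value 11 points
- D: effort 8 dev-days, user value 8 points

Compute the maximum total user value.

Take Z, C, and F: effort 8 + 2 + 9 = 19 ≤ 24, user value 10 + 10 + 11 = 31.
No other feasible combination does better.

31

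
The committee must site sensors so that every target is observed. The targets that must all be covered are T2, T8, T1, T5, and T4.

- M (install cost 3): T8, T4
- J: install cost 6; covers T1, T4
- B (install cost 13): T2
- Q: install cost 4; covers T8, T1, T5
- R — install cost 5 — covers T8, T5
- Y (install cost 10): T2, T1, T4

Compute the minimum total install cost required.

14

The greedy cost-per-new-target heuristic would pick Q, M, and Y for 17, but a cheaper cover exists.
Choose Q and Y: together they cover T2, T8, T1, T5, T4 — every target.
Total install cost: 4 + 10 = 14.
No cover costs less than 14.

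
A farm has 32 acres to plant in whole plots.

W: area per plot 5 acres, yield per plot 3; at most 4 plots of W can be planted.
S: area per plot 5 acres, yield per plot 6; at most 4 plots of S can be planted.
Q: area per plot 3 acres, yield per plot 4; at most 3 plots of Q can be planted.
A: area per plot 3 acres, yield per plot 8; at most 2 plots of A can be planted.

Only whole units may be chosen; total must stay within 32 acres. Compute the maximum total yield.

This is a bounded integer knapsack.
Take 4×S, 2×Q, and 2×A: area 32 ≤ 32, yield 4·6 + 2·4 + 2·8 = 48.
A has the best ratio (8/3) and is taken to its limit of 2; remaining capacity is filled optimally with the others.

48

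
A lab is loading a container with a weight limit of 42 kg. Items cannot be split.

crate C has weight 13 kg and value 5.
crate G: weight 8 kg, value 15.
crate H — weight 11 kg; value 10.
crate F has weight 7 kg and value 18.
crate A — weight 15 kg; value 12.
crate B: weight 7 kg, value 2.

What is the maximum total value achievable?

Treat it as a binary knapsack problem.
crate G + crate H + crate F + crate A: weight 8 + 11 + 7 + 15 = 41 ≤ 42, value 15 + 10 + 18 + 12 = 55.
crate G + crate F + crate A + crate B: weight 8 + 7 + 15 + 7 = 37 ≤ 42, value 15 + 18 + 12 + 2 = 47.
crate C + crate G + crate H + crate F: weight 13 + 8 + 11 + 7 = 39 ≤ 42, value 5 + 15 + 10 + 18 = 48.
Best is crate G, crate H, crate F, and crate A with total value 55.

55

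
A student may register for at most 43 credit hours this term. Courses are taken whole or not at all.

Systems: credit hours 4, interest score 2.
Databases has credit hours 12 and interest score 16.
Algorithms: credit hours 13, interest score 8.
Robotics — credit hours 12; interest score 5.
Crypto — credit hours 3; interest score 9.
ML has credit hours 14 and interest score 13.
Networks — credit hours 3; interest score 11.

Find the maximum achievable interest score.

51

Treat it as a binary knapsack problem.
Take Systems, Databases, Crypto, ML, and Networks: credit hours 4 + 12 + 3 + 14 + 3 = 36 ≤ 43, interest score 2 + 16 + 9 + 13 + 11 = 51.
No other feasible combination does better.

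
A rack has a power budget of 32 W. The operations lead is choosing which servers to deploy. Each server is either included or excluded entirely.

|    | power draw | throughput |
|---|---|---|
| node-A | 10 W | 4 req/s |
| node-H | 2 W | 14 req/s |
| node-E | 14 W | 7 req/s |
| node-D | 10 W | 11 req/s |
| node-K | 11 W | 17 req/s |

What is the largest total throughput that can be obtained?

42

node-H + node-D + node-K: power draw 2 + 10 + 11 = 23 ≤ 32, throughput 14 + 11 + 17 = 42.
node-H + node-E + node-K: power draw 2 + 14 + 11 = 27 ≤ 32, throughput 14 + 7 + 17 = 38.
Best is node-H, node-D, and node-K with total throughput 42.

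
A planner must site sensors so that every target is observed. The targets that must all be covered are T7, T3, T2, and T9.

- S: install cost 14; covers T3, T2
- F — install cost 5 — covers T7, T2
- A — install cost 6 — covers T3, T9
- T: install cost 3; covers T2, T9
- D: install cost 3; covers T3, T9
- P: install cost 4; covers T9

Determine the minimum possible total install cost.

This is an integer covering problem.
The greedy cost-per-new-target heuristic would pick T, D, and F for 11, but a cheaper cover exists.
Choose F and D: together they cover T7, T3, T2, T9 — every target.
Total install cost: 5 + 3 = 8.
No cover costs less than 8.

8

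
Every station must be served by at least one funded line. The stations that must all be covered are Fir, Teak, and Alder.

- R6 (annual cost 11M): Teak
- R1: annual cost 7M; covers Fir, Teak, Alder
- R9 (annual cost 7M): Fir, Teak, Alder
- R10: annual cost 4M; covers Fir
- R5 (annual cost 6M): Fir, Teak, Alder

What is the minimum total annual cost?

6

R5 alone covers Fir, Teak, Alder — every station.
Total annual cost: 6.
No cover costs less than 6.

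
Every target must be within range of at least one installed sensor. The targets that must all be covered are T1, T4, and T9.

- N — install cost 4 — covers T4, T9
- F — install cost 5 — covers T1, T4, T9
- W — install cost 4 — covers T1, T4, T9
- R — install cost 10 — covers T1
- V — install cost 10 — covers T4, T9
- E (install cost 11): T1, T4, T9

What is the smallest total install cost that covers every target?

This is an integer covering problem.
W alone covers T1, T4, T9 — every target.
Total install cost: 4.

4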